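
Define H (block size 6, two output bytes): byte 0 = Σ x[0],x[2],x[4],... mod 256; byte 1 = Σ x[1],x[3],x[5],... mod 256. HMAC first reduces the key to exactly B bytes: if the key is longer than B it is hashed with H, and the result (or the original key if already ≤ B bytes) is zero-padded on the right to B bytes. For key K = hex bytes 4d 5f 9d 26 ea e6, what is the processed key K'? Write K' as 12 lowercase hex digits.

Key hex bytes 4d 5f 9d 26 ea e6 is exactly B = 6 bytes: K' = 4d 5f 9d 26 ea e6.

4d5f9d26eae6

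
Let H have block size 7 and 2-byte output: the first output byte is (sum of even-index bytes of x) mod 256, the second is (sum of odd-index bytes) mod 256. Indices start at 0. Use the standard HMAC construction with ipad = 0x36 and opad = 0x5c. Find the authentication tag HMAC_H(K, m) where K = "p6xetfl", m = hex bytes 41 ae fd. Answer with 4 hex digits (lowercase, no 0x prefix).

Key "p6xetfl" = 70 36 78 65 74 66 6c is exactly B = 7 bytes: K' = 70 36 78 65 74 66 6c.
K' ⊕ ipad = 46 00 4e 53 42 50 5a.  K' ⊕ opad = 2c 6a 24 39 28 3a 30.
Inner input = (K'⊕ipad) ∥ m = 46 00 4e 53 42 50 5a ∥ 41 ae fd.
Inner hash: even-index sum = 478 mod 256 = 222; odd-index sum = 481 mod 256 = 225 → de e1.
Outer input = (K'⊕opad) ∥ inner = 2c 6a 24 39 28 3a 30 ∥ de e1.
Outer hash (tag): even-index sum = 393 mod 256 = 137; odd-index sum = 443 mod 256 = 187 → 89 bb.

89bb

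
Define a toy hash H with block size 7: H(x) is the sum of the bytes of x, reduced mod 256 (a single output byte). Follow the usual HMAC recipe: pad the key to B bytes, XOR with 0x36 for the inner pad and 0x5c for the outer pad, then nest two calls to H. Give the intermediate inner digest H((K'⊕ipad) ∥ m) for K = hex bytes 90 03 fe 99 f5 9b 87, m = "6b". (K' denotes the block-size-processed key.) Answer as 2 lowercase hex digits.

0b

Key hex bytes 90 03 fe 99 f5 9b 87 is exactly B = 7 bytes: K' = 90 03 fe 99 f5 9b 87.
K' ⊕ ipad = a6 35 c8 af c3 ad b1.
Inner input = a6 35 c8 af c3 ad b1 ∥ 36 62.
Inner hash: sum = 166+53+200+175+195+173+177+54+98 = 1291; mod 256 = 11 → 0b.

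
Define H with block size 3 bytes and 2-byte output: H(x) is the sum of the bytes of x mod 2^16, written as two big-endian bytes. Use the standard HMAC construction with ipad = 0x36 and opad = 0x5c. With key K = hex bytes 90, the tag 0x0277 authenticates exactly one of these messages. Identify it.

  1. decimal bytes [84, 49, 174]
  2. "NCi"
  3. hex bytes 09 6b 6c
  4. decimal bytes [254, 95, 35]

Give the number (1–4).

Key hex bytes 90 is 1 byte ≤ B = 3; zero-pad to 3 bytes: K' = 90 00 00.
K' ⊕ ipad = a6 36 36; K' ⊕ opad = cc 5c 5c.
m1: inner = H(a6 36 36 54 31 ae) = 02 45; tag = H(cc 5c 5c 02 45) = 01cb
m2: inner = H(a6 36 36 4e 43 69) = 02 0c; tag = H(cc 5c 5c 02 0c) = 0192
m3: inner = H(a6 36 36 09 6b 6c) = 01 f2; tag = H(cc 5c 5c 01 f2) = 0277 ← matches
m4: inner = H(a6 36 36 fe 5f 23) = 02 92; tag = H(cc 5c 5c 02 92) = 0218

3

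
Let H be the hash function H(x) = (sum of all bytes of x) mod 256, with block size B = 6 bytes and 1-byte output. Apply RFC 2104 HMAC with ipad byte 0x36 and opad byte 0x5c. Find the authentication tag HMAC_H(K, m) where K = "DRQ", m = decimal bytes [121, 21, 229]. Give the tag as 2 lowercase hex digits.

99

Key "DRQ" = 44 52 51 is 3 bytes ≤ B = 6; zero-pad to 6 bytes: K' = 44 52 51 00 00 00.
K' ⊕ ipad = 72 64 67 36 36 36.  K' ⊕ opad = 18 0e 0d 5c 5c 5c.
Inner input = (K'⊕ipad) ∥ m = 72 64 67 36 36 36 ∥ 79 15 e5.
Inner hash: sum = 114+100+103+54+54+54+121+21+229 = 850; mod 256 = 82 → 52.
Outer input = (K'⊕opad) ∥ inner = 18 0e 0d 5c 5c 5c ∥ 52.
Outer hash (tag): sum = 24+14+13+92+92+92+82 = 409; mod 256 = 153 → 99.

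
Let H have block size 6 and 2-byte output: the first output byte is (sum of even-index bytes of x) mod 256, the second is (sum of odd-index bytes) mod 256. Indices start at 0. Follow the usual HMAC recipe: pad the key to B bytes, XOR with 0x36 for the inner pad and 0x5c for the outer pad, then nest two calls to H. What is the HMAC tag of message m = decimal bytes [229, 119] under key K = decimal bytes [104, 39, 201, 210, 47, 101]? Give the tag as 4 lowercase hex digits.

9701

Key decimal bytes [104, 39, 201, 210, 47, 101] = 68 27 c9 d2 2f 65 is exactly B = 6 bytes: K' = 68 27 c9 d2 2f 65.
K' ⊕ ipad = 5e 11 ff e4 19 53.  K' ⊕ opad = 34 7b 95 8e 73 39.
Inner input = (K'⊕ipad) ∥ m = 5e 11 ff e4 19 53 ∥ e5 77.
Inner hash: even-index sum = 603 mod 256 = 91; odd-index sum = 447 mod 256 = 191 → 5b bf.
Outer input = (K'⊕opad) ∥ inner = 34 7b 95 8e 73 39 ∥ 5b bf.
Outer hash (tag): even-index sum = 407 mod 256 = 151; odd-index sum = 513 mod 256 = 1 → 97 01.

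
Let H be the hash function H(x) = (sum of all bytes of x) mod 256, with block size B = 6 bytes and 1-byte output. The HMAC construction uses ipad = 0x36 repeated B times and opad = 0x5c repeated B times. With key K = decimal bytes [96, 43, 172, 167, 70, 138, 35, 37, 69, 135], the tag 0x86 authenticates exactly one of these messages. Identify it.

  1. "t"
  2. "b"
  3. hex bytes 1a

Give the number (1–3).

3

Key decimal bytes [96, 43, 172, 167, 70, 138, 35, 37, 69, 135] = 60 2b ac a7 46 8a 23 25 45 87 is 10 bytes > B = 6, so hash it first: H(key) = c2, then zero-pad to 6 bytes: K' = c2 00 00 00 00 00.
K' ⊕ ipad = f4 36 36 36 36 36; K' ⊕ opad = 9e 5c 5c 5c 5c 5c.
m1: inner = H(f4 36 36 36 36 36 74) = 76; tag = H(9e 5c 5c 5c 5c 5c 76) = e0
m2: inner = H(f4 36 36 36 36 36 62) = 64; tag = H(9e 5c 5c 5c 5c 5c 64) = ce
m3: inner = H(f4 36 36 36 36 36 1a) = 1c; tag = H(9e 5c 5c 5c 5c 5c 1c) = 86 ← matches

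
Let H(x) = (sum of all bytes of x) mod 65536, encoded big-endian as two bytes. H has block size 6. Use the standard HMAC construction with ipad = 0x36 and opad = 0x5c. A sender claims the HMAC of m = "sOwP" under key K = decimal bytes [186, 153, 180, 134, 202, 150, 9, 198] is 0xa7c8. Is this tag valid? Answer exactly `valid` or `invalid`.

invalid

Key decimal bytes [186, 153, 180, 134, 202, 150, 9, 198] = ba 99 b4 86 ca 96 09 c6 is 8 bytes > B = 6, so hash it first: H(key) = 04 bc, then zero-pad to 6 bytes: K' = 04 bc 00 00 00 00.
K' ⊕ ipad = 32 8a 36 36 36 36; K' ⊕ opad = 58 e0 5c 5c 5c 5c.
Inner hash: sum = 50+138+54+54+54+54+115+79+119+80 = 797 → 03 1d.
Outer hash (recomputed tag): sum = 88+224+92+92+92+92+3+29 = 712 → 02 c8.
Recomputed tag = 02c8; claimed = a7c8 → mismatch.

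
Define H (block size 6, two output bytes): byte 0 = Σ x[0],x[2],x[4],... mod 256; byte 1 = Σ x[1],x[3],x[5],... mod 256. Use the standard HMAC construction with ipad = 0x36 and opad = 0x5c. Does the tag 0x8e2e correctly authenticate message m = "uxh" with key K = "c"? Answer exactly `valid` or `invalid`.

Key "c" = 63 is 1 byte ≤ B = 6; zero-pad to 6 bytes: K' = 63 00 00 00 00 00.
K' ⊕ ipad = 55 36 36 36 36 36; K' ⊕ opad = 3f 5c 5c 5c 5c 5c.
Inner hash: even-index sum = 414 mod 256 = 158; odd-index sum = 282 mod 256 = 26 → 9e 1a.
Outer hash (recomputed tag): even-index sum = 405 mod 256 = 149; odd-index sum = 302 mod 256 = 46 → 95 2e.
Recomputed tag = 952e; claimed = 8e2e → mismatch.

invalid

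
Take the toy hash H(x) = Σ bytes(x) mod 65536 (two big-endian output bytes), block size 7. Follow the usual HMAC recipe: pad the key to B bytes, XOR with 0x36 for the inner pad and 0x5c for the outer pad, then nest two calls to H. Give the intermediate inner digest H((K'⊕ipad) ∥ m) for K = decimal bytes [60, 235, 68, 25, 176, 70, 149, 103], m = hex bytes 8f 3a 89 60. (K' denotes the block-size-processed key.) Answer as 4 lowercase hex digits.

0335

Key decimal bytes [60, 235, 68, 25, 176, 70, 149, 103] = 3c eb 44 19 b0 46 95 67 is 8 bytes > B = 7, so hash it first: H(key) = 03 76, then zero-pad to 7 bytes: K' = 03 76 00 00 00 00 00.
K' ⊕ ipad = 35 40 36 36 36 36 36.
Inner input = 35 40 36 36 36 36 36 ∥ 8f 3a 89 60.
Inner hash: sum = 53+64+54+54+54+54+54+143+58+137+96 = 821 → 03 35.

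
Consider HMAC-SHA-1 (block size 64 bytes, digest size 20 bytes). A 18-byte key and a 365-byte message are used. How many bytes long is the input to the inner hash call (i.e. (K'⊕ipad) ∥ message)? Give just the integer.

Key is 18 ≤ 64 bytes, zero-padded: |K'| = 64.
Inner input = (K'⊕ipad) ∥ m → 64 + 365 = 429 bytes.

429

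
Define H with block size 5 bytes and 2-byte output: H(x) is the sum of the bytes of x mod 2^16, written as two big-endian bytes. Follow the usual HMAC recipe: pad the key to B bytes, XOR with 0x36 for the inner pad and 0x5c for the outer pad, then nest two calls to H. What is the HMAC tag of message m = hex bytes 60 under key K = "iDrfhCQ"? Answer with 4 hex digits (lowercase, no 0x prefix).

Key "iDrfhCQ" = 69 44 72 66 68 43 51 is 7 bytes > B = 5, so hash it first: H(key) = 02 81, then zero-pad to 5 bytes: K' = 02 81 00 00 00.
K' ⊕ ipad = 34 b7 36 36 36.  K' ⊕ opad = 5e dd 5c 5c 5c.
Inner input = (K'⊕ipad) ∥ m = 34 b7 36 36 36 ∥ 60.
Inner hash: sum = 52+183+54+54+54+96 = 493 → 01 ed.
Outer input = (K'⊕opad) ∥ inner = 5e dd 5c 5c 5c ∥ 01 ed.
Outer hash (tag): sum = 94+221+92+92+92+1+237 = 829 → 03 3d.

033d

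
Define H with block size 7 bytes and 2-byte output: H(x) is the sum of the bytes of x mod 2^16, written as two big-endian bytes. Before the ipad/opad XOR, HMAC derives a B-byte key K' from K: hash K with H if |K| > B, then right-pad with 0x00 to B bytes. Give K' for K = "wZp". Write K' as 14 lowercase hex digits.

Key "wZp" = 77 5a 70 is 3 bytes ≤ B = 7; zero-pad to 7 bytes: K' = 77 5a 70 00 00 00 00.

775a7000000000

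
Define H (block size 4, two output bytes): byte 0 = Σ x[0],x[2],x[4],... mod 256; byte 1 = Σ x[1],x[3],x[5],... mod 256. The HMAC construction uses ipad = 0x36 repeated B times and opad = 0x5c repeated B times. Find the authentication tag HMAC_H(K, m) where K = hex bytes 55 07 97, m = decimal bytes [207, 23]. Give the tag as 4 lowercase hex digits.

a735

Key hex bytes 55 07 97 is 3 bytes ≤ B = 4; zero-pad to 4 bytes: K' = 55 07 97 00.
K' ⊕ ipad = 63 31 a1 36.  K' ⊕ opad = 09 5b cb 5c.
Inner input = (K'⊕ipad) ∥ m = 63 31 a1 36 ∥ cf 17.
Inner hash: even-index sum = 467 mod 256 = 211; odd-index sum = 126 mod 256 = 126 → d3 7e.
Outer input = (K'⊕opad) ∥ inner = 09 5b cb 5c ∥ d3 7e.
Outer hash (tag): even-index sum = 423 mod 256 = 167; odd-index sum = 309 mod 256 = 53 → a7 35.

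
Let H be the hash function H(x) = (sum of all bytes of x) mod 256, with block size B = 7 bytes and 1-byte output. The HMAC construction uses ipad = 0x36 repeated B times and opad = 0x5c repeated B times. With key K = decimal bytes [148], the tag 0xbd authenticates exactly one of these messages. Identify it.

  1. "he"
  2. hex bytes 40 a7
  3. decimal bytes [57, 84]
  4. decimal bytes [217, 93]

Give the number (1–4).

2

Key decimal bytes [148] = 94 is 1 byte ≤ B = 7; zero-pad to 7 bytes: K' = 94 00 00 00 00 00 00.
K' ⊕ ipad = a2 36 36 36 36 36 36; K' ⊕ opad = c8 5c 5c 5c 5c 5c 5c.
m1: inner = H(a2 36 36 36 36 36 36 68 65) = b3; tag = H(c8 5c 5c 5c 5c 5c 5c b3) = a3
m2: inner = H(a2 36 36 36 36 36 36 40 a7) = cd; tag = H(c8 5c 5c 5c 5c 5c 5c cd) = bd ← matches
m3: inner = H(a2 36 36 36 36 36 36 39 54) = 73; tag = H(c8 5c 5c 5c 5c 5c 5c 73) = 63
m4: inner = H(a2 36 36 36 36 36 36 d9 5d) = 1c; tag = H(c8 5c 5c 5c 5c 5c 5c 1c) = 0c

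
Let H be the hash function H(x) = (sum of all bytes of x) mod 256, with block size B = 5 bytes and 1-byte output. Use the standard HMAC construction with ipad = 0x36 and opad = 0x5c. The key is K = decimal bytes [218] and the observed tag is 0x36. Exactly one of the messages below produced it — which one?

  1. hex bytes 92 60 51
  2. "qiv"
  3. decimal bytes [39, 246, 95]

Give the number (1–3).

Key decimal bytes [218] = da is 1 byte ≤ B = 5; zero-pad to 5 bytes: K' = da 00 00 00 00.
K' ⊕ ipad = ec 36 36 36 36; K' ⊕ opad = 86 5c 5c 5c 5c.
m1: inner = H(ec 36 36 36 36 92 60 51) = 07; tag = H(86 5c 5c 5c 5c 07) = fd
m2: inner = H(ec 36 36 36 36 71 69 76) = 14; tag = H(86 5c 5c 5c 5c 14) = 0a
m3: inner = H(ec 36 36 36 36 27 f6 5f) = 40; tag = H(86 5c 5c 5c 5c 40) = 36 ← matches

3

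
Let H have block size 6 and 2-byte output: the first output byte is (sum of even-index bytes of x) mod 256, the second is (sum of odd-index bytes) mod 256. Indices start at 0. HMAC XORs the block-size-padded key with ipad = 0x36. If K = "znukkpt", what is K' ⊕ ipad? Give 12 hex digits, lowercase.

f87f36363636

Key "znukkpt" = 7a 6e 75 6b 6b 70 74 is 7 bytes > B = 6, so hash it first: H(key) = ce 49, then zero-pad to 6 bytes: K' = ce 49 00 00 00 00.
XOR each byte with 0x36: ce⊕36=f8, 49⊕36=7f, 00⊕36=36, 00⊕36=36, 00⊕36=36, 00⊕36=36.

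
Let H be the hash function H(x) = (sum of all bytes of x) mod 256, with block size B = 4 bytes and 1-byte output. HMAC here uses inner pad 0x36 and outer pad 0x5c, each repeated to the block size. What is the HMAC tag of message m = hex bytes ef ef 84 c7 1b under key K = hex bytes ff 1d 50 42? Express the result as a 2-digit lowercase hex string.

Key hex bytes ff 1d 50 42 is exactly B = 4 bytes: K' = ff 1d 50 42.
K' ⊕ ipad = c9 2b 66 74.  K' ⊕ opad = a3 41 0c 1e.
Inner input = (K'⊕ipad) ∥ m = c9 2b 66 74 ∥ ef ef 84 c7 1b.
Inner hash: sum = 201+43+102+116+239+239+132+199+27 = 1298; mod 256 = 18 → 12.
Outer input = (K'⊕opad) ∥ inner = a3 41 0c 1e ∥ 12.
Outer hash (tag): sum = 163+65+12+30+18 = 288; mod 256 = 32 → 20.

20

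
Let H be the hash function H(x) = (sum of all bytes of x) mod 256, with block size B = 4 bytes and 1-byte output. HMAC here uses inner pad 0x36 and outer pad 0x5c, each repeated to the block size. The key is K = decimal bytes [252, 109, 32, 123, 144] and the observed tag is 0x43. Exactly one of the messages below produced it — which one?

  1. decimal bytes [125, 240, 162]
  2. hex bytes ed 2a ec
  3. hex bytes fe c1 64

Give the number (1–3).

Key decimal bytes [252, 109, 32, 123, 144] = fc 6d 20 7b 90 is 5 bytes > B = 4, so hash it first: H(key) = 94, then zero-pad to 4 bytes: K' = 94 00 00 00.
K' ⊕ ipad = a2 36 36 36; K' ⊕ opad = c8 5c 5c 5c.
m1: inner = H(a2 36 36 36 7d f0 a2) = 53; tag = H(c8 5c 5c 5c 53) = 2f
m2: inner = H(a2 36 36 36 ed 2a ec) = 47; tag = H(c8 5c 5c 5c 47) = 23
m3: inner = H(a2 36 36 36 fe c1 64) = 67; tag = H(c8 5c 5c 5c 67) = 43 ← matches

3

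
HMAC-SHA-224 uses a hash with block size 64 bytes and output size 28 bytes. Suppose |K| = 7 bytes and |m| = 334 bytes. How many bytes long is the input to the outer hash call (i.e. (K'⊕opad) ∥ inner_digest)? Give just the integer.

92

Key is 7 ≤ 64 bytes, zero-padded: |K'| = 64.
Outer input = (K'⊕opad) ∥ H(inner) → 64 + 28 = 92 bytes.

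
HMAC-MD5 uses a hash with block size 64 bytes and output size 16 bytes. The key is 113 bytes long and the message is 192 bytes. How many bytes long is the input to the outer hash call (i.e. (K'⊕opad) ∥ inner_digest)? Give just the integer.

80

Key is 113 > 64 bytes, so it is hashed to 16 bytes then zero-padded to 64: |K'| = 64.
Outer input = (K'⊕opad) ∥ H(inner) → 64 + 16 = 80 bytes.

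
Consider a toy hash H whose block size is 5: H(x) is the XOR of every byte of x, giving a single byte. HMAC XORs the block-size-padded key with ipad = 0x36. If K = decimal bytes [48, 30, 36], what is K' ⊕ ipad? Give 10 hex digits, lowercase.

0628123636

Key decimal bytes [48, 30, 36] = 30 1e 24 is 3 bytes ≤ B = 5; zero-pad to 5 bytes: K' = 30 1e 24 00 00.
XOR each byte with 0x36: 30⊕36=06, 1e⊕36=28, 24⊕36=12, 00⊕36=36, 00⊕36=36.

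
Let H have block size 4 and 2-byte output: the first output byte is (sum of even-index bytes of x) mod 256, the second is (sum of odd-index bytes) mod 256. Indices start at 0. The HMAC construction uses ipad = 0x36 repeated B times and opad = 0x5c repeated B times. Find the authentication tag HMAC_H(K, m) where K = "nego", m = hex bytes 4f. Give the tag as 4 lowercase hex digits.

Key "nego" = 6e 65 67 6f is exactly B = 4 bytes: K' = 6e 65 67 6f.
K' ⊕ ipad = 58 53 51 59.  K' ⊕ opad = 32 39 3b 33.
Inner input = (K'⊕ipad) ∥ m = 58 53 51 59 ∥ 4f.
Inner hash: even-index sum = 248 mod 256 = 248; odd-index sum = 172 mod 256 = 172 → f8 ac.
Outer input = (K'⊕opad) ∥ inner = 32 39 3b 33 ∥ f8 ac.
Outer hash (tag): even-index sum = 357 mod 256 = 101; odd-index sum = 280 mod 256 = 24 → 65 18.

6518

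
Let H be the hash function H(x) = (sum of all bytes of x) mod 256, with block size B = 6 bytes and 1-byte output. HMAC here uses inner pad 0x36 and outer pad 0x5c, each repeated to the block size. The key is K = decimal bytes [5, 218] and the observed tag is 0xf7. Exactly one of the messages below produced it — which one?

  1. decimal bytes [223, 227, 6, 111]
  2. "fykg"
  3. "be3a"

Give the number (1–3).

Key decimal bytes [5, 218] = 05 da is 2 bytes ≤ B = 6; zero-pad to 6 bytes: K' = 05 da 00 00 00 00.
K' ⊕ ipad = 33 ec 36 36 36 36; K' ⊕ opad = 59 86 5c 5c 5c 5c.
m1: inner = H(33 ec 36 36 36 36 df e3 06 6f) = 2e; tag = H(59 86 5c 5c 5c 5c 2e) = 7d
m2: inner = H(33 ec 36 36 36 36 66 79 6b 67) = a8; tag = H(59 86 5c 5c 5c 5c a8) = f7 ← matches
m3: inner = H(33 ec 36 36 36 36 62 65 33 61) = 52; tag = H(59 86 5c 5c 5c 5c 52) = a1

2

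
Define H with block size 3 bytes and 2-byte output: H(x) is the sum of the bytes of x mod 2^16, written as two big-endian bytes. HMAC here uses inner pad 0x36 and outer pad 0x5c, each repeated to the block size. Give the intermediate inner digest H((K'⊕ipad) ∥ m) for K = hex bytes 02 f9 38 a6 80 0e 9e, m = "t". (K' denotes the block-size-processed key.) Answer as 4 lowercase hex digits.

Key hex bytes 02 f9 38 a6 80 0e 9e is 7 bytes > B = 3, so hash it first: H(key) = 03 05, then zero-pad to 3 bytes: K' = 03 05 00.
K' ⊕ ipad = 35 33 36.
Inner input = 35 33 36 ∥ 74.
Inner hash: sum = 53+51+54+116 = 274 → 01 12.

0112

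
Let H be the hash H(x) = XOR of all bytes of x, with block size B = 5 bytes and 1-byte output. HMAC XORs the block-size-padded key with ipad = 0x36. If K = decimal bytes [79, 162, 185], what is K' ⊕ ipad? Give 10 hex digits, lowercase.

Key decimal bytes [79, 162, 185] = 4f a2 b9 is 3 bytes ≤ B = 5; zero-pad to 5 bytes: K' = 4f a2 b9 00 00.
XOR each byte with 0x36: 4f⊕36=79, a2⊕36=94, b9⊕36=8f, 00⊕36=36, 00⊕36=36.

79948f3636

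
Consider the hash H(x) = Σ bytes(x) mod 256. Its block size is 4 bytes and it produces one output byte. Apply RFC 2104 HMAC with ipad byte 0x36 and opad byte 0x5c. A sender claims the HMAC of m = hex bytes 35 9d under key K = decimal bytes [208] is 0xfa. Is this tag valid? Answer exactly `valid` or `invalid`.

valid

Key decimal bytes [208] = d0 is 1 byte ≤ B = 4; zero-pad to 4 bytes: K' = d0 00 00 00.
K' ⊕ ipad = e6 36 36 36; K' ⊕ opad = 8c 5c 5c 5c.
Inner hash: sum = 230+54+54+54+53+157 = 602; mod 256 = 90 → 5a.
Outer hash (recomputed tag): sum = 140+92+92+92+90 = 506; mod 256 = 250 → fa.
Recomputed tag = fa; claimed = fa → match.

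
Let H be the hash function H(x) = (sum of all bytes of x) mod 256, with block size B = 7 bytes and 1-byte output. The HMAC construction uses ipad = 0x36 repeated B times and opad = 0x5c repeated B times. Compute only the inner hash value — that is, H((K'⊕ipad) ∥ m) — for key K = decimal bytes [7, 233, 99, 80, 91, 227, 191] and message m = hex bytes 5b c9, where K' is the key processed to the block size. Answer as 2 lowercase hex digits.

ba

Key decimal bytes [7, 233, 99, 80, 91, 227, 191] = 07 e9 63 50 5b e3 bf is exactly B = 7 bytes: K' = 07 e9 63 50 5b e3 bf.
K' ⊕ ipad = 31 df 55 66 6d d5 89.
Inner input = 31 df 55 66 6d d5 89 ∥ 5b c9.
Inner hash: sum = 49+223+85+102+109+213+137+91+201 = 1210; mod 256 = 186 → ba.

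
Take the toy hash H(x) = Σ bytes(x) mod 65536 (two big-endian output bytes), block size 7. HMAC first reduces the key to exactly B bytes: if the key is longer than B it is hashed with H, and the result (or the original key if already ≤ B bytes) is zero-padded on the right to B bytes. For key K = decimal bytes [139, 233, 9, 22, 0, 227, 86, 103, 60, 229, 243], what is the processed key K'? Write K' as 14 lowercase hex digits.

05470000000000

|K| = 11 > B = 7, so first hash the key.
H(K): sum = 139+233+9+22+0+227+86+103+60+229+243 = 1351 → 05 47.
Zero-pad H(K) = 05 47 to 7 bytes: K' = 05 47 00 00 00 00 00.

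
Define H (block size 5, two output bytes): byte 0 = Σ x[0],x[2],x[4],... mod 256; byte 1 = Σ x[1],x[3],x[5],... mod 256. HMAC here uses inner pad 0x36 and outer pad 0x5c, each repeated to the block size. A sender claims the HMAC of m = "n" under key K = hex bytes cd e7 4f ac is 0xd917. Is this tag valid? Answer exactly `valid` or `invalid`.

Key hex bytes cd e7 4f ac is 4 bytes ≤ B = 5; zero-pad to 5 bytes: K' = cd e7 4f ac 00.
K' ⊕ ipad = fb d1 79 9a 36; K' ⊕ opad = 91 bb 13 f0 5c.
Inner hash: even-index sum = 426 mod 256 = 170; odd-index sum = 473 mod 256 = 217 → aa d9.
Outer hash (recomputed tag): even-index sum = 473 mod 256 = 217; odd-index sum = 597 mod 256 = 85 → d9 55.
Recomputed tag = d955; claimed = d917 → mismatch.

invalid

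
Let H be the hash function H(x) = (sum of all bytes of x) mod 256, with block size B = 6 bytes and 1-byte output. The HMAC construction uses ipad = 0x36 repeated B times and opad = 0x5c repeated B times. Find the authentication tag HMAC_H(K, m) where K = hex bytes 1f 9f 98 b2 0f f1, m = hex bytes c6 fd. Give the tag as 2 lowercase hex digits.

7f

Key hex bytes 1f 9f 98 b2 0f f1 is exactly B = 6 bytes: K' = 1f 9f 98 b2 0f f1.
K' ⊕ ipad = 29 a9 ae 84 39 c7.  K' ⊕ opad = 43 c3 c4 ee 53 ad.
Inner input = (K'⊕ipad) ∥ m = 29 a9 ae 84 39 c7 ∥ c6 fd.
Inner hash: sum = 41+169+174+132+57+199+198+253 = 1223; mod 256 = 199 → c7.
Outer input = (K'⊕opad) ∥ inner = 43 c3 c4 ee 53 ad ∥ c7.
Outer hash (tag): sum = 67+195+196+238+83+173+199 = 1151; mod 256 = 127 → 7f.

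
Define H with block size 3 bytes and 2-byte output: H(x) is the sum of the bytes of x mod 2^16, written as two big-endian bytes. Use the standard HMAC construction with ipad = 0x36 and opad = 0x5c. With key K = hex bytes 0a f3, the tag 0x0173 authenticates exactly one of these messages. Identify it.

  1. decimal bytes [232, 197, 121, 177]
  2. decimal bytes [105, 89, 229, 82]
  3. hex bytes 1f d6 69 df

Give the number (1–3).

1

Key hex bytes 0a f3 is 2 bytes ≤ B = 3; zero-pad to 3 bytes: K' = 0a f3 00.
K' ⊕ ipad = 3c c5 36; K' ⊕ opad = 56 af 5c.
m1: inner = H(3c c5 36 e8 c5 79 b1) = 04 0e; tag = H(56 af 5c 04 0e) = 0173 ← matches
m2: inner = H(3c c5 36 69 59 e5 52) = 03 30; tag = H(56 af 5c 03 30) = 0194
m3: inner = H(3c c5 36 1f d6 69 df) = 03 74; tag = H(56 af 5c 03 74) = 01d8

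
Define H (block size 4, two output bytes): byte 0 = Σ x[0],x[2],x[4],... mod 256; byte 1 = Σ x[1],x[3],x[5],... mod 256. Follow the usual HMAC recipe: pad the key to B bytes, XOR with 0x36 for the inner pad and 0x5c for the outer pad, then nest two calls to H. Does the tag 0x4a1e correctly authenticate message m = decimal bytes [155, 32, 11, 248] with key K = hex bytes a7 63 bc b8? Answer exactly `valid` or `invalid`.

invalid

Key hex bytes a7 63 bc b8 is exactly B = 4 bytes: K' = a7 63 bc b8.
K' ⊕ ipad = 91 55 8a 8e; K' ⊕ opad = fb 3f e0 e4.
Inner hash: even-index sum = 449 mod 256 = 193; odd-index sum = 507 mod 256 = 251 → c1 fb.
Outer hash (recomputed tag): even-index sum = 668 mod 256 = 156; odd-index sum = 542 mod 256 = 30 → 9c 1e.
Recomputed tag = 9c1e; claimed = 4a1e → mismatch.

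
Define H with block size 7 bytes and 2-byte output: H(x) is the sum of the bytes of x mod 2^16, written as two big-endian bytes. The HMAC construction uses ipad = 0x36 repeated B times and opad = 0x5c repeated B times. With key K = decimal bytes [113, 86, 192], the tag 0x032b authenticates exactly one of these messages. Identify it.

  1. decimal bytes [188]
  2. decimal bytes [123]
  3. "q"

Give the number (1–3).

Key decimal bytes [113, 86, 192] = 71 56 c0 is 3 bytes ≤ B = 7; zero-pad to 7 bytes: K' = 71 56 c0 00 00 00 00.
K' ⊕ ipad = 47 60 f6 36 36 36 36; K' ⊕ opad = 2d 0a 9c 5c 5c 5c 5c.
m1: inner = H(47 60 f6 36 36 36 36 bc) = 03 31; tag = H(2d 0a 9c 5c 5c 5c 5c 03 31) = 0277
m2: inner = H(47 60 f6 36 36 36 36 7b) = 02 f0; tag = H(2d 0a 9c 5c 5c 5c 5c 02 f0) = 0335
m3: inner = H(47 60 f6 36 36 36 36 71) = 02 e6; tag = H(2d 0a 9c 5c 5c 5c 5c 02 e6) = 032b ← matches

3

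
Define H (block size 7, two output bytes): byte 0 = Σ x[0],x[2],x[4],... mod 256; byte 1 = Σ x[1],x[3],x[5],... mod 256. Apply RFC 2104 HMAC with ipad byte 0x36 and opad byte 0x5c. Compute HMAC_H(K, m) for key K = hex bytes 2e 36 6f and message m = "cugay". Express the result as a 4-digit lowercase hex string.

Key hex bytes 2e 36 6f is 3 bytes ≤ B = 7; zero-pad to 7 bytes: K' = 2e 36 6f 00 00 00 00.
K' ⊕ ipad = 18 00 59 36 36 36 36.  K' ⊕ opad = 72 6a 33 5c 5c 5c 5c.
Inner input = (K'⊕ipad) ∥ m = 18 00 59 36 36 36 36 ∥ 63 75 67 61 79.
Inner hash: even-index sum = 435 mod 256 = 179; odd-index sum = 431 mod 256 = 175 → b3 af.
Outer input = (K'⊕opad) ∥ inner = 72 6a 33 5c 5c 5c 5c ∥ b3 af.
Outer hash (tag): even-index sum = 524 mod 256 = 12; odd-index sum = 469 mod 256 = 213 → 0c d5.

0cd5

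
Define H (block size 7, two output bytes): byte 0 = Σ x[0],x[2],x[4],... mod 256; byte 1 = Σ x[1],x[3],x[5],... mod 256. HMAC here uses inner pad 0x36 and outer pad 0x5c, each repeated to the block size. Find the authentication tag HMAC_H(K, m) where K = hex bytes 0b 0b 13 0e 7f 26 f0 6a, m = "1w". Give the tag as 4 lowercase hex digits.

Key hex bytes 0b 0b 13 0e 7f 26 f0 6a is 8 bytes > B = 7, so hash it first: H(key) = 8d a9, then zero-pad to 7 bytes: K' = 8d a9 00 00 00 00 00.
K' ⊕ ipad = bb 9f 36 36 36 36 36.  K' ⊕ opad = d1 f5 5c 5c 5c 5c 5c.
Inner input = (K'⊕ipad) ∥ m = bb 9f 36 36 36 36 36 ∥ 31 77.
Inner hash: even-index sum = 468 mod 256 = 212; odd-index sum = 316 mod 256 = 60 → d4 3c.
Outer input = (K'⊕opad) ∥ inner = d1 f5 5c 5c 5c 5c 5c ∥ d4 3c.
Outer hash (tag): even-index sum = 545 mod 256 = 33; odd-index sum = 641 mod 256 = 129 → 21 81.

2181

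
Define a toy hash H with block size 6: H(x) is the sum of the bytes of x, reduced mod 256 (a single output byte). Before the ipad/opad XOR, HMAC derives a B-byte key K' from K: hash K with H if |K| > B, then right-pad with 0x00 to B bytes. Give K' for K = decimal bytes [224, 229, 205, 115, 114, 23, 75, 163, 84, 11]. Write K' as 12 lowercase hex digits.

db0000000000

|K| = 10 > B = 6, so first hash the key.
H(K): sum = 224+229+205+115+114+23+75+163+84+11 = 1243; mod 256 = 219 → db.
Zero-pad H(K) = db to 6 bytes: K' = db 00 00 00 00 00.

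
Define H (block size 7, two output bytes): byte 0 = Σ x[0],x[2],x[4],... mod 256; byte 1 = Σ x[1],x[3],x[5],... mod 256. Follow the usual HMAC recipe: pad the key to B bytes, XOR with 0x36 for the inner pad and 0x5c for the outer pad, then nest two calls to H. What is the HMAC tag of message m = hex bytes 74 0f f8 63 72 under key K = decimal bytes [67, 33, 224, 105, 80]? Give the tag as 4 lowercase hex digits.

cd67

Key decimal bytes [67, 33, 224, 105, 80] = 43 21 e0 69 50 is 5 bytes ≤ B = 7; zero-pad to 7 bytes: K' = 43 21 e0 69 50 00 00.
K' ⊕ ipad = 75 17 d6 5f 66 36 36.  K' ⊕ opad = 1f 7d bc 35 0c 5c 5c.
Inner input = (K'⊕ipad) ∥ m = 75 17 d6 5f 66 36 36 ∥ 74 0f f8 63 72.
Inner hash: even-index sum = 601 mod 256 = 89; odd-index sum = 650 mod 256 = 138 → 59 8a.
Outer input = (K'⊕opad) ∥ inner = 1f 7d bc 35 0c 5c 5c ∥ 59 8a.
Outer hash (tag): even-index sum = 461 mod 256 = 205; odd-index sum = 359 mod 256 = 103 → cd 67.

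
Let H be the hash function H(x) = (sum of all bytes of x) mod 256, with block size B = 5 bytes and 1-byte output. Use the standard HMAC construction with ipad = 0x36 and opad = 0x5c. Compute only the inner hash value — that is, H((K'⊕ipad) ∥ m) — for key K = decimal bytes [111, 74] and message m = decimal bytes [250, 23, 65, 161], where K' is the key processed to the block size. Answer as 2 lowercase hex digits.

Key decimal bytes [111, 74] = 6f 4a is 2 bytes ≤ B = 5; zero-pad to 5 bytes: K' = 6f 4a 00 00 00.
K' ⊕ ipad = 59 7c 36 36 36.
Inner input = 59 7c 36 36 36 ∥ fa 17 41 a1.
Inner hash: sum = 89+124+54+54+54+250+23+65+161 = 874; mod 256 = 106 → 6a.

6a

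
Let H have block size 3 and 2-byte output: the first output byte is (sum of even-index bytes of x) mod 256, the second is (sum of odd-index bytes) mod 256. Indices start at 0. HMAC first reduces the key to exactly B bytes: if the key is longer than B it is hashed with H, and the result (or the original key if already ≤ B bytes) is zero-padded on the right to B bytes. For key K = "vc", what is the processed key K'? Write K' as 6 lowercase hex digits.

Key "vc" = 76 63 is 2 bytes ≤ B = 3; zero-pad to 3 bytes: K' = 76 63 00.

766300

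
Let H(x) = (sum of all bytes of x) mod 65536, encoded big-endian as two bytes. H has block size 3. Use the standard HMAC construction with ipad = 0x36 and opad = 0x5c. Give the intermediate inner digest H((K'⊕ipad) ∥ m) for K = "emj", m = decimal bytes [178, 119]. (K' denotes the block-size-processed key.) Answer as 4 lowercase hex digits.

0233

Key "emj" = 65 6d 6a is exactly B = 3 bytes: K' = 65 6d 6a.
K' ⊕ ipad = 53 5b 5c.
Inner input = 53 5b 5c ∥ b2 77.
Inner hash: sum = 83+91+92+178+119 = 563 → 02 33.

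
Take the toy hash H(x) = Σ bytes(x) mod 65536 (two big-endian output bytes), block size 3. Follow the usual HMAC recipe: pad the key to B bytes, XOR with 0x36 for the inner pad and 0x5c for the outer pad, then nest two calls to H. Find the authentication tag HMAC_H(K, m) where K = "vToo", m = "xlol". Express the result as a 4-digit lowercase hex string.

Key "vToo" = 76 54 6f 6f is 4 bytes > B = 3, so hash it first: H(key) = 01 a8, then zero-pad to 3 bytes: K' = 01 a8 00.
K' ⊕ ipad = 37 9e 36.  K' ⊕ opad = 5d f4 5c.
Inner input = (K'⊕ipad) ∥ m = 37 9e 36 ∥ 78 6c 6f 6c.
Inner hash: sum = 55+158+54+120+108+111+108 = 714 → 02 ca.
Outer input = (K'⊕opad) ∥ inner = 5d f4 5c ∥ 02 ca.
Outer hash (tag): sum = 93+244+92+2+202 = 633 → 02 79.

0279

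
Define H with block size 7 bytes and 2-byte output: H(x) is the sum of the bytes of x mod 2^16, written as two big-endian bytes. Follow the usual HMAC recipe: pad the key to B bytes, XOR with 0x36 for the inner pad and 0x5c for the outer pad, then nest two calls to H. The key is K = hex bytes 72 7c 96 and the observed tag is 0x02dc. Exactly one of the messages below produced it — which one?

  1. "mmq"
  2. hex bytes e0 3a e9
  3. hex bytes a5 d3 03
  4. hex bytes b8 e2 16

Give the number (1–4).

1

Key hex bytes 72 7c 96 is 3 bytes ≤ B = 7; zero-pad to 7 bytes: K' = 72 7c 96 00 00 00 00.
K' ⊕ ipad = 44 4a a0 36 36 36 36; K' ⊕ opad = 2e 20 ca 5c 5c 5c 5c.
m1: inner = H(44 4a a0 36 36 36 36 6d 6d 71) = 03 51; tag = H(2e 20 ca 5c 5c 5c 5c 03 51) = 02dc ← matches
m2: inner = H(44 4a a0 36 36 36 36 e0 3a e9) = 04 09; tag = H(2e 20 ca 5c 5c 5c 5c 04 09) = 0295
m3: inner = H(44 4a a0 36 36 36 36 a5 d3 03) = 03 81; tag = H(2e 20 ca 5c 5c 5c 5c 03 81) = 030c
m4: inner = H(44 4a a0 36 36 36 36 b8 e2 16) = 03 b6; tag = H(2e 20 ca 5c 5c 5c 5c 03 b6) = 0341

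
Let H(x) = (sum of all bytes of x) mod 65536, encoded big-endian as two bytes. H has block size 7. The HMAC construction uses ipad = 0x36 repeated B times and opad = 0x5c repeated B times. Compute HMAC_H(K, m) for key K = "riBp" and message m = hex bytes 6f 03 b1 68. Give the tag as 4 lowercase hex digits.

024e

Key "riBp" = 72 69 42 70 is 4 bytes ≤ B = 7; zero-pad to 7 bytes: K' = 72 69 42 70 00 00 00.
K' ⊕ ipad = 44 5f 74 46 36 36 36.  K' ⊕ opad = 2e 35 1e 2c 5c 5c 5c.
Inner input = (K'⊕ipad) ∥ m = 44 5f 74 46 36 36 36 ∥ 6f 03 b1 68.
Inner hash: sum = 68+95+116+70+54+54+54+111+3+177+104 = 906 → 03 8a.
Outer input = (K'⊕opad) ∥ inner = 2e 35 1e 2c 5c 5c 5c ∥ 03 8a.
Outer hash (tag): sum = 46+53+30+44+92+92+92+3+138 = 590 → 02 4e.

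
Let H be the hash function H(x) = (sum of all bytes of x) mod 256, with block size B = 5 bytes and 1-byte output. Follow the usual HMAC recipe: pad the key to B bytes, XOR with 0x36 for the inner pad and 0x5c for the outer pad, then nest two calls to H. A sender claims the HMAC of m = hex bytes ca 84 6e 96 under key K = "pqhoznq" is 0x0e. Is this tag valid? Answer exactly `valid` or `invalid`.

Key "pqhoznq" = 70 71 68 6f 7a 6e 71 is 7 bytes > B = 5, so hash it first: H(key) = 11, then zero-pad to 5 bytes: K' = 11 00 00 00 00.
K' ⊕ ipad = 27 36 36 36 36; K' ⊕ opad = 4d 5c 5c 5c 5c.
Inner hash: sum = 39+54+54+54+54+202+132+110+150 = 849; mod 256 = 81 → 51.
Outer hash (recomputed tag): sum = 77+92+92+92+92+81 = 526; mod 256 = 14 → 0e.
Recomputed tag = 0e; claimed = 0e → match.

valid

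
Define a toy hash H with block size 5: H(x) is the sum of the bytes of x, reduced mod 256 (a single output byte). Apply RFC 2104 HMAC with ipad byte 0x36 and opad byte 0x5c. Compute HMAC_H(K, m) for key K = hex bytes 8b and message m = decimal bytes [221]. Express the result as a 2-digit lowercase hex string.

b9

Key hex bytes 8b is 1 byte ≤ B = 5; zero-pad to 5 bytes: K' = 8b 00 00 00 00.
K' ⊕ ipad = bd 36 36 36 36.  K' ⊕ opad = d7 5c 5c 5c 5c.
Inner input = (K'⊕ipad) ∥ m = bd 36 36 36 36 ∥ dd.
Inner hash: sum = 189+54+54+54+54+221 = 626; mod 256 = 114 → 72.
Outer input = (K'⊕opad) ∥ inner = d7 5c 5c 5c 5c ∥ 72.
Outer hash (tag): sum = 215+92+92+92+92+114 = 697; mod 256 = 185 → b9.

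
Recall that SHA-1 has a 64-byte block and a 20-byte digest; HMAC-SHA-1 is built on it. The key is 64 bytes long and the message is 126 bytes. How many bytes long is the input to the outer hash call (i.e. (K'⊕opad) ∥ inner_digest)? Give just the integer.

Key is 64 ≤ 64 bytes, zero-padded: |K'| = 64.
Outer input = (K'⊕opad) ∥ H(inner) → 64 + 20 = 84 bytes.

84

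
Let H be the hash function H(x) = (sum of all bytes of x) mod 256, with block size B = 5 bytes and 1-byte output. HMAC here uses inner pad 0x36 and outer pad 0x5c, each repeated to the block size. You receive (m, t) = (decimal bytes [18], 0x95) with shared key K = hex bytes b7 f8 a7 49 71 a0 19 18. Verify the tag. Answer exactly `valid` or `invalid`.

invalid

Key hex bytes b7 f8 a7 49 71 a0 19 18 is 8 bytes > B = 5, so hash it first: H(key) = e1, then zero-pad to 5 bytes: K' = e1 00 00 00 00.
K' ⊕ ipad = d7 36 36 36 36; K' ⊕ opad = bd 5c 5c 5c 5c.
Inner hash: sum = 215+54+54+54+54+18 = 449; mod 256 = 193 → c1.
Outer hash (recomputed tag): sum = 189+92+92+92+92+193 = 750; mod 256 = 238 → ee.
Recomputed tag = ee; claimed = 95 → mismatch.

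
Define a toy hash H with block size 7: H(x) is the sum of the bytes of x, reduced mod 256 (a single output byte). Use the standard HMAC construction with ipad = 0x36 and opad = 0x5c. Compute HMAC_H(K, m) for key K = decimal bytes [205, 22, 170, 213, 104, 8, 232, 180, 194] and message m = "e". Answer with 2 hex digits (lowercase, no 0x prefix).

43

Key decimal bytes [205, 22, 170, 213, 104, 8, 232, 180, 194] = cd 16 aa d5 68 08 e8 b4 c2 is 9 bytes > B = 7, so hash it first: H(key) = 30, then zero-pad to 7 bytes: K' = 30 00 00 00 00 00 00.
K' ⊕ ipad = 06 36 36 36 36 36 36.  K' ⊕ opad = 6c 5c 5c 5c 5c 5c 5c.
Inner input = (K'⊕ipad) ∥ m = 06 36 36 36 36 36 36 ∥ 65.
Inner hash: sum = 6+54+54+54+54+54+54+101 = 431; mod 256 = 175 → af.
Outer input = (K'⊕opad) ∥ inner = 6c 5c 5c 5c 5c 5c 5c ∥ af.
Outer hash (tag): sum = 108+92+92+92+92+92+92+175 = 835; mod 256 = 67 → 43.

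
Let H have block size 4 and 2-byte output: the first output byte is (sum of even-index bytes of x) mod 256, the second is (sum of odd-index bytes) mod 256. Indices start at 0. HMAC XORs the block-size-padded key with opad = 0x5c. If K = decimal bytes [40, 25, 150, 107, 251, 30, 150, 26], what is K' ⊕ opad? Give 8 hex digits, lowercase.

13e05c5c

Key decimal bytes [40, 25, 150, 107, 251, 30, 150, 26] = 28 19 96 6b fb 1e 96 1a is 8 bytes > B = 4, so hash it first: H(key) = 4f bc, then zero-pad to 4 bytes: K' = 4f bc 00 00.
XOR each byte with 0x5c: 4f⊕5c=13, bc⊕5c=e0, 00⊕5c=5c, 00⊕5c=5c.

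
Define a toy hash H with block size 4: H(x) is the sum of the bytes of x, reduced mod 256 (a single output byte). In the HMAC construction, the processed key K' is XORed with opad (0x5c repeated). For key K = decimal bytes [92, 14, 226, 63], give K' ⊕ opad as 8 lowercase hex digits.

0052be63

Key decimal bytes [92, 14, 226, 63] = 5c 0e e2 3f is exactly B = 4 bytes: K' = 5c 0e e2 3f.
XOR each byte with 0x5c: 5c⊕5c=00, 0e⊕5c=52, e2⊕5c=be, 3f⊕5c=63.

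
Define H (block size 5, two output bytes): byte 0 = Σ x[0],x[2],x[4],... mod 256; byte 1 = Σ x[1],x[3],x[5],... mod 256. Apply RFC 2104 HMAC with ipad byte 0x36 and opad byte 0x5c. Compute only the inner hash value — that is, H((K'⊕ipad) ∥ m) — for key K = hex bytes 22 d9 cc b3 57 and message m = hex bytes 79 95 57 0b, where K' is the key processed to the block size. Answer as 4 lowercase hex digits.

0f44

Key hex bytes 22 d9 cc b3 57 is exactly B = 5 bytes: K' = 22 d9 cc b3 57.
K' ⊕ ipad = 14 ef fa 85 61.
Inner input = 14 ef fa 85 61 ∥ 79 95 57 0b.
Inner hash: even-index sum = 527 mod 256 = 15; odd-index sum = 580 mod 256 = 68 → 0f 44.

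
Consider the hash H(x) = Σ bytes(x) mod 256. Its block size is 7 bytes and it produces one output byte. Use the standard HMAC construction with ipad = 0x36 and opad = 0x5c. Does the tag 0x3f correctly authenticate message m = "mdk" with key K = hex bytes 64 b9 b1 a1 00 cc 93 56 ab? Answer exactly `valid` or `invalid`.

Key hex bytes 64 b9 b1 a1 00 cc 93 56 ab is 9 bytes > B = 7, so hash it first: H(key) = cf, then zero-pad to 7 bytes: K' = cf 00 00 00 00 00 00.
K' ⊕ ipad = f9 36 36 36 36 36 36; K' ⊕ opad = 93 5c 5c 5c 5c 5c 5c.
Inner hash: sum = 249+54+54+54+54+54+54+109+100+107 = 889; mod 256 = 121 → 79.
Outer hash (recomputed tag): sum = 147+92+92+92+92+92+92+121 = 820; mod 256 = 52 → 34.
Recomputed tag = 34; claimed = 3f → mismatch.

invalid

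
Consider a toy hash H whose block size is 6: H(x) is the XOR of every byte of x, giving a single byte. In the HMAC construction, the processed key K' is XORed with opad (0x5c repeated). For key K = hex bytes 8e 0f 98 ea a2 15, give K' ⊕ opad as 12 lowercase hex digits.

Key hex bytes 8e 0f 98 ea a2 15 is exactly B = 6 bytes: K' = 8e 0f 98 ea a2 15.
XOR each byte with 0x5c: 8e⊕5c=d2, 0f⊕5c=53, 98⊕5c=c4, ea⊕5c=b6, a2⊕5c=fe, 15⊕5c=49.

d253c4b6fe49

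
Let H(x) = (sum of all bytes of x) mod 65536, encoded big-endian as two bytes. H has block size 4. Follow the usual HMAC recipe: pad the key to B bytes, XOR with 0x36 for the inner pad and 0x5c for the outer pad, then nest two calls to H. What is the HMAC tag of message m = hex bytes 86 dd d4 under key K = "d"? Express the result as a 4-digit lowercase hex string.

Key "d" = 64 is 1 byte ≤ B = 4; zero-pad to 4 bytes: K' = 64 00 00 00.
K' ⊕ ipad = 52 36 36 36.  K' ⊕ opad = 38 5c 5c 5c.
Inner input = (K'⊕ipad) ∥ m = 52 36 36 36 ∥ 86 dd d4.
Inner hash: sum = 82+54+54+54+134+221+212 = 811 → 03 2b.
Outer input = (K'⊕opad) ∥ inner = 38 5c 5c 5c ∥ 03 2b.
Outer hash (tag): sum = 56+92+92+92+3+43 = 378 → 01 7a.

017a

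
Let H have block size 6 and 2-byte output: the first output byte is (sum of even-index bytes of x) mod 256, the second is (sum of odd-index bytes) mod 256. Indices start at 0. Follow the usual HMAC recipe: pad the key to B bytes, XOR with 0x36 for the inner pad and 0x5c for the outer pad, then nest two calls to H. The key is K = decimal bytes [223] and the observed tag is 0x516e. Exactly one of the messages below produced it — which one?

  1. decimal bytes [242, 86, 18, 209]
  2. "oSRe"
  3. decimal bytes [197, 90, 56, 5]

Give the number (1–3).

Key decimal bytes [223] = df is 1 byte ≤ B = 6; zero-pad to 6 bytes: K' = df 00 00 00 00 00.
K' ⊕ ipad = e9 36 36 36 36 36; K' ⊕ opad = 83 5c 5c 5c 5c 5c.
m1: inner = H(e9 36 36 36 36 36 f2 56 12 d1) = 59 c9; tag = H(83 5c 5c 5c 5c 5c 59 c9) = 94dd
m2: inner = H(e9 36 36 36 36 36 6f 53 52 65) = 16 5a; tag = H(83 5c 5c 5c 5c 5c 16 5a) = 516e ← matches
m3: inner = H(e9 36 36 36 36 36 c5 5a 38 05) = 52 01; tag = H(83 5c 5c 5c 5c 5c 52 01) = 8d15

2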